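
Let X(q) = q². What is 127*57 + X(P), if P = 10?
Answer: 7339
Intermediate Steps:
127*57 + X(P) = 127*57 + 10² = 7239 + 100 = 7339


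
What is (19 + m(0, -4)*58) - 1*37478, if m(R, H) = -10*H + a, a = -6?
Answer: -35487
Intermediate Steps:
m(R, H) = -6 - 10*H (m(R, H) = -10*H - 6 = -6 - 10*H)
(19 + m(0, -4)*58) - 1*37478 = (19 + (-6 - 10*(-4))*58) - 1*37478 = (19 + (-6 + 40)*58) - 37478 = (19 + 34*58) - 37478 = (19 + 1972) - 37478 = 1991 - 37478 = -35487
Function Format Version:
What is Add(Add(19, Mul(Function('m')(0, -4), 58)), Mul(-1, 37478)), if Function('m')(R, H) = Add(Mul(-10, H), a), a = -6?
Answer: -35487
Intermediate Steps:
Function('m')(R, H) = Add(-6, Mul(-10, H)) (Function('m')(R, H) = Add(Mul(-10, H), -6) = Add(-6, Mul(-10, H)))
Add(Add(19, Mul(Function('m')(0, -4), 58)), Mul(-1, 37478)) = Add(Add(19, Mul(Add(-6, Mul(-10, -4)), 58)), Mul(-1, 37478)) = Add(Add(19, Mul(Add(-6, 40), 58)), -37478) = Add(Add(19, Mul(34, 58)), -37478) = Add(Add(19, 1972), -37478) = Add(1991, -37478) = -35487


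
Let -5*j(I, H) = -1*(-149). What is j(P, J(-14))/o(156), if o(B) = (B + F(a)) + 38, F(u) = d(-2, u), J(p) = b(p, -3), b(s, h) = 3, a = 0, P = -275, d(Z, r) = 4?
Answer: -149/990 ≈ -0.15051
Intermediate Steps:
J(p) = 3
F(u) = 4
j(I, H) = -149/5 (j(I, H) = -(-1)*(-149)/5 = -1/5*149 = -149/5)
o(B) = 42 + B (o(B) = (B + 4) + 38 = (4 + B) + 38 = 42 + B)
j(P, J(-14))/o(156) = -149/(5*(42 + 156)) = -149/5/198 = -149/5*1/198 = -149/990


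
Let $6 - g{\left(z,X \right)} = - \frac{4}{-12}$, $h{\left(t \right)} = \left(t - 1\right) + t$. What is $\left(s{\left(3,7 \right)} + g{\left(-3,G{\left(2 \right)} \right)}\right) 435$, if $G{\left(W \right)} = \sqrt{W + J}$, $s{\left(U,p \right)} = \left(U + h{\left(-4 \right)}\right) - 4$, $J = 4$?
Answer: $-1885$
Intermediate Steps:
$h{\left(t \right)} = -1 + 2 t$ ($h{\left(t \right)} = \left(-1 + t\right) + t = -1 + 2 t$)
$s{\left(U,p \right)} = -13 + U$ ($s{\left(U,p \right)} = \left(U + \left(-1 + 2 \left(-4\right)\right)\right) - 4 = \left(U - 9\right) - 4 = \left(-9 + U\right) - 4 = -13 + U$)
$G{\left(W \right)} = \sqrt{4 + W}$ ($G{\left(W \right)} = \sqrt{W + 4} = \sqrt{4 + W}$)
$g{\left(z,X \right)} = \frac{17}{3}$ ($g{\left(z,X \right)} = 6 - - \frac{4}{-12} = 6 - \left(-4\right) \left(- \frac{1}{12}\right) = 6 - \frac{1}{3} = \frac{17}{3}$)
$\left(s{\left(3,7 \right)} + g{\left(-3,G{\left(2 \right)} \right)}\right) 435 = \left(\left(-13 + 3\right) + \frac{17}{3}\right) 435 = \left(-10 + \frac{17}{3}\right) 435 = \left(- \frac{13}{3}\right) 435 = -1885$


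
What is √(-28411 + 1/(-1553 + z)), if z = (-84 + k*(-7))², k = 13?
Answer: I*√1500777661847/7268 ≈ 168.56*I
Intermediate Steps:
z = 30625 (z = (-84 + 13*(-7))² = (-84 - 91)² = (-175)² = 30625)
√(-28411 + 1/(-1553 + z)) = √(-28411 + 1/(-1553 + 30625)) = √(-28411 + 1/29072) = √(-825964591/29072) = I*√1500777661847/7268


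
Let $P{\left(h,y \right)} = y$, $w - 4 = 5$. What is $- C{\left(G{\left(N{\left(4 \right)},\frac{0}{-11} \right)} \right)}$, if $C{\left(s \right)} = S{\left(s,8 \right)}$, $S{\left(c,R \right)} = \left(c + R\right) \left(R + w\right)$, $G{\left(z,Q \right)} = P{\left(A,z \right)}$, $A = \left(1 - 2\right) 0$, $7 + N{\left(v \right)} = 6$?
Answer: $-119$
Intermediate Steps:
$w = 9$ ($w = 4 + 5 = 9$)
$N{\left(v \right)} = -1$ ($N{\left(v \right)} = -7 + 6 = -1$)
$A = 0$ ($A = \left(-1\right) 0 = 0$)
$G{\left(z,Q \right)} = z$
$S{\left(c,R \right)} = \left(9 + R\right) \left(R + c\right)$ ($S{\left(c,R \right)} = \left(c + R\right) \left(R + 9\right) = \left(R + c\right) \left(9 + R\right) = \left(9 + R\right) \left(R + c\right)$)
$C{\left(s \right)} = 136 + 17 s$ ($C{\left(s \right)} = 8^{2} + 9 \cdot 8 + 9 s + 8 s = 64 + 72 + 9 s + 8 s = 136 + 17 s$)
$- C{\left(G{\left(N{\left(4 \right)},\frac{0}{-11} \right)} \right)} = - (136 + 17 \left(-1\right)) = - (136 - 17) = \left(-1\right) 119 = -119$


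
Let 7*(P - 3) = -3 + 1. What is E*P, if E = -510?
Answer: -9690/7 ≈ -1384.3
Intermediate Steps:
P = 19/7 (P = 3 + (-3 + 1)/7 = 3 + (1/7)*(-2) = 3 - 2/7 = 19/7 ≈ 2.7143)
E*P = -510*19/7 = -9690/7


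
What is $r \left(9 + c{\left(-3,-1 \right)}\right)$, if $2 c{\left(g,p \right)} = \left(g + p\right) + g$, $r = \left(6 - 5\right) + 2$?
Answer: $\frac{33}{2} \approx 16.5$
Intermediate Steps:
$r = 3$ ($r = 1 + 2 = 3$)
$c{\left(g,p \right)} = g + \frac{p}{2}$ ($c{\left(g,p \right)} = \frac{\left(g + p\right) + g}{2} = \frac{p + 2 g}{2} = g + \frac{p}{2}$)
$r \left(9 + c{\left(-3,-1 \right)}\right) = 3 \left(9 + \left(-3 + \frac{1}{2} \left(-1\right)\right)\right) = 3 \left(9 - \frac{7}{2}\right) = 3 \cdot \frac{11}{2} = \frac{33}{2}$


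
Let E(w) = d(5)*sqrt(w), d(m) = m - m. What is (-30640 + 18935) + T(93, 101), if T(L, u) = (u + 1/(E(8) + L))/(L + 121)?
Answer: -116471758/9951 ≈ -11705.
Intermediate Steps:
d(m) = 0
E(w) = 0 (E(w) = 0*sqrt(w) = 0)
T(L, u) = (u + 1/L)/(121 + L) (T(L, u) = (u + 1/(0 + L))/(L + 121) = (u + 1/L)/(121 + L))
(-30640 + 18935) + T(93, 101) = (-30640 + 18935) + (1 + 93*101)/(93*(121 + 93)) = -11705 + (1/93)*(1 + 9393)/214 = -11705 + (1/93)*(1/214)*9394 = -11705 + 4697/9951 = -116471758/9951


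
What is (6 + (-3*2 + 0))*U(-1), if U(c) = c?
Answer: 0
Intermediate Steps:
(6 + (-3*2 + 0))*U(-1) = (6 + (-3*2 + 0))*(-1) = (6 + (-6 + 0))*(-1) = (6 - 6)*(-1) = 0*(-1) = 0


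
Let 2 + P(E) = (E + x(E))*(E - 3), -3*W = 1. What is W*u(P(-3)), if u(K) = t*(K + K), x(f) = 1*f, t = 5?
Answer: -340/3 ≈ -113.33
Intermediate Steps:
x(f) = f
W = -1/3 (W = -1/3*1 = -1/3 ≈ -0.33333)
P(E) = -2 + 2*E*(-3 + E) (P(E) = -2 + (E + E)*(E - 3) = -2 + (2*E)*(-3 + E) = -2 + 2*E*(-3 + E))
u(K) = 10*K (u(K) = 5*(K + K) = 5*(2*K) = 10*K)
W*u(P(-3)) = -10*(-2 - 6*(-3) + 2*(-3)**2)/3 = -10*(-2 + 18 + 2*9)/3 = -10*(-2 + 18 + 18)/3 = -10*34/3 = -1/3*340 = -340/3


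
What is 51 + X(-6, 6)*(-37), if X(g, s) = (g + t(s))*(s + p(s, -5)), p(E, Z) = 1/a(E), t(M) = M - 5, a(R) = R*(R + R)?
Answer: 83777/72 ≈ 1163.6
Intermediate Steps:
a(R) = 2*R² (a(R) = R*(2*R) = 2*R²)
t(M) = -5 + M
p(E, Z) = 1/(2*E²)
X(g, s) = (s + 1/(2*s²))*(-5 + g + s) (X(g, s) = (g + (-5 + s))*(s + 1/(2*s²)) = (-5 + g + s)*(s + 1/(2*s²)) = (s + 1/(2*s²))*(-5 + g + s))
51 + X(-6, 6)*(-37) = 51 + ((½)*(-5 - 6 + 6 + 2*6³*(-5 - 6 + 6))/6²)*(-37) = 51 + ((½)*(1/36)*(-5 - 6 + 6 + 2*216*(-5)))*(-37) = 51 + ((½)*(1/36)*(-5 - 6 + 6 - 2160))*(-37) = 51 + ((½)*(1/36)*(-2165))*(-37) = 51 - 2165/72*(-37) = 51 + 80105/72 = 83777/72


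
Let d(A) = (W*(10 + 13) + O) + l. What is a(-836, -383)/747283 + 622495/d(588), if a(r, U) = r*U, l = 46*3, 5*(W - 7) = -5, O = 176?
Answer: 465324656061/337771916 ≈ 1377.6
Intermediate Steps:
W = 6 (W = 7 + (1/5)*(-5) = 7 - 1 = 6)
l = 138
d(A) = 452 (d(A) = (6*(10 + 13) + 176) + 138 = (6*23 + 176) + 138 = (138 + 176) + 138 = 314 + 138 = 452)
a(r, U) = U*r
a(-836, -383)/747283 + 622495/d(588) = -383*(-836)/747283 + 622495/452 = 320188*(1/747283) + 622495*(1/452) = 320188/747283 + 622495/452 = 465324656061/337771916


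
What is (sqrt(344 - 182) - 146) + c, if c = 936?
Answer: 790 + 9*sqrt(2) ≈ 802.73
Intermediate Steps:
(sqrt(344 - 182) - 146) + c = (sqrt(344 - 182) - 146) + 936 = (sqrt(162) - 146) + 936 = (9*sqrt(2) - 146) + 936 = (-146 + 9*sqrt(2)) + 936 = 790 + 9*sqrt(2)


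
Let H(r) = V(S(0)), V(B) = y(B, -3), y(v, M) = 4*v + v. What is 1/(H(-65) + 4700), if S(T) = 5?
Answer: 1/4725 ≈ 0.00021164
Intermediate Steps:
y(v, M) = 5*v
V(B) = 5*B
H(r) = 25 (H(r) = 5*5 = 25)
1/(H(-65) + 4700) = 1/(25 + 4700) = 1/4725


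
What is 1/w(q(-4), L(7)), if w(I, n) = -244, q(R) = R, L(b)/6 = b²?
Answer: -1/244 ≈ -0.0040984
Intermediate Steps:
L(b) = 6*b²
1/w(q(-4), L(7)) = 1/(-244) = -1/244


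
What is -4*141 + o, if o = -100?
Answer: -664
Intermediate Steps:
-4*141 + o = -4*141 - 100 = -564 - 100 = -664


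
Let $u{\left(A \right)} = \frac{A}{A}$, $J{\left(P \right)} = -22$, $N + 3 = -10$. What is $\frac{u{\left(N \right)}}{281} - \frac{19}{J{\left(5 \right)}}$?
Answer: $\frac{5361}{6182} \approx 0.8672$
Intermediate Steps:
$N = -13$ ($N = -3 - 10 = -13$)
$u{\left(A \right)} = 1$
$\frac{u{\left(N \right)}}{281} - \frac{19}{J{\left(5 \right)}} = 1 \cdot \frac{1}{281} - \frac{19}{-22} = 1 \cdot \frac{1}{281} - - \frac{19}{22} = \frac{1}{281} + \frac{19}{22} = \frac{5361}{6182}$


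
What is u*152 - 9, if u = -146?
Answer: -22201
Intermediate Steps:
u*152 - 9 = -146*152 - 9 = -22192 - 9 = -22201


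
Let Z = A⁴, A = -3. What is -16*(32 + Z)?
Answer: -1808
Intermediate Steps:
Z = 81 (Z = (-3)⁴ = 81)
-16*(32 + Z) = -16*(32 + 81) = -16*113 = -1808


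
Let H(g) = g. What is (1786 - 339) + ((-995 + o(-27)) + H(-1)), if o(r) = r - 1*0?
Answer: 424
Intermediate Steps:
o(r) = r (o(r) = r + 0 = r)
(1786 - 339) + ((-995 + o(-27)) + H(-1)) = (1786 - 339) + ((-995 - 27) - 1) = 1447 + (-1022 - 1) = 1447 - 1023 = 424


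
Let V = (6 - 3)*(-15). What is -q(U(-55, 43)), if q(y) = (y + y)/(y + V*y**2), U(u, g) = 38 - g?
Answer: -1/113 ≈ -0.0088496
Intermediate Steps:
V = -45 (V = 3*(-15) = -45)
q(y) = 2*y/(y - 45*y**2) (q(y) = (y + y)/(y - 45*y**2) = (2*y)/(y - 45*y**2) = 2*y/(y - 45*y**2))
-q(U(-55, 43)) = -(-2)/(-1 + 45*(38 - 1*43)) = -(-2)/(-1 + 45*(38 - 43)) = -(-2)/(-1 + 45*(-5)) = -(-2)/(-1 - 225) = -(-2)/(-226) = -(-2)*(-1)/226 = -1*1/113 = -1/113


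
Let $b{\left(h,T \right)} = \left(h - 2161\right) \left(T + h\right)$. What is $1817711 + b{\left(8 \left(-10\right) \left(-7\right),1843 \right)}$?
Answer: $-2029492$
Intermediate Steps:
$b{\left(h,T \right)} = \left(-2161 + h\right) \left(T + h\right)$
$1817711 + b{\left(8 \left(-10\right) \left(-7\right),1843 \right)} = 1817711 + \left(\left(8 \left(-10\right) \left(-7\right)\right)^{2} - 3982723 - 2161 \cdot 8 \left(-10\right) \left(-7\right) + 1843 \cdot 8 \left(-10\right) \left(-7\right)\right) = 1817711 + \left(\left(\left(-80\right) \left(-7\right)\right)^{2} - 3982723 - 2161 \left(\left(-80\right) \left(-7\right)\right) + 1843 \left(\left(-80\right) \left(-7\right)\right)\right) = 1817711 + \left(560^{2} - 3982723 - 1210160 + 1843 \cdot 560\right) = 1817711 + \left(313600 - 3982723 - 1210160 + 1032080\right) = 1817711 - 3847203 = -2029492$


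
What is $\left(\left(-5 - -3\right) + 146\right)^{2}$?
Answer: $20736$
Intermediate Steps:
$\left(\left(-5 - -3\right) + 146\right)^{2} = \left(\left(-5 + 3\right) + 146\right)^{2} = \left(-2 + 146\right)^{2} = 144^{2} = 20736$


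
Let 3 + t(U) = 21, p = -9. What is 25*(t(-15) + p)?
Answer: 225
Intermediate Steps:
t(U) = 18 (t(U) = -3 + 21 = 18)
25*(t(-15) + p) = 25*(18 - 9) = 25*9 = 225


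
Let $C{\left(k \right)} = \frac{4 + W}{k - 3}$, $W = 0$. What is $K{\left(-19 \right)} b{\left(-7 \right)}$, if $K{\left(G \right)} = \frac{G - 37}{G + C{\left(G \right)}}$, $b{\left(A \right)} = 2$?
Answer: $\frac{1232}{211} \approx 5.8389$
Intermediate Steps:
$C{\left(k \right)} = \frac{4}{-3 + k}$ ($C{\left(k \right)} = \frac{4 + 0}{k - 3} = \frac{4}{-3 + k}$)
$K{\left(G \right)} = \frac{-37 + G}{G + \frac{4}{-3 + G}}$ ($K{\left(G \right)} = \frac{G - 37}{G + \frac{4}{-3 + G}} = \frac{-37 + G}{G + \frac{4}{-3 + G}}$)
$K{\left(-19 \right)} b{\left(-7 \right)} = \frac{\left(-37 - 19\right) \left(-3 - 19\right)}{4 - 19 \left(-3 - 19\right)} 2 = \frac{1}{4 - -418} \left(-56\right) \left(-22\right) 2 = \frac{1}{4 + 418} \left(-56\right) \left(-22\right) 2 = \frac{1}{422} \left(-56\right) \left(-22\right) 2 = \frac{616}{211} \cdot 2 = \frac{1232}{211}$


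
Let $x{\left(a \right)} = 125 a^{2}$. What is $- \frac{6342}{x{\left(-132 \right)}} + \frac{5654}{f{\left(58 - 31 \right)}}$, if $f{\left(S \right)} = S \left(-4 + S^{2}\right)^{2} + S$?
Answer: $- \frac{2158073069}{858610071000} \approx -0.0025134$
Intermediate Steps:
$f{\left(S \right)} = S + S \left(-4 + S^{2}\right)^{2}$
$- \frac{6342}{x{\left(-132 \right)}} + \frac{5654}{f{\left(58 - 31 \right)}} = - \frac{6342}{125 \left(-132\right)^{2}} + \frac{5654}{\left(58 - 31\right) \left(1 + \left(-4 + \left(58 - 31\right)^{2}\right)^{2}\right)} = - \frac{6342}{125 \cdot 17424} + \frac{5654}{\left(58 - 31\right) \left(1 + \left(-4 + \left(58 - 31\right)^{2}\right)^{2}\right)} = - \frac{6342}{2178000} + \frac{5654}{27 \left(1 + \left(-4 + 27^{2}\right)^{2}\right)} = \left(-6342\right) \frac{1}{2178000} + \frac{5654}{27 \left(1 + \left(-4 + 729\right)^{2}\right)} = - \frac{1057}{363000} + \frac{5654}{27 \left(1 + 725^{2}\right)} = - \frac{1057}{363000} + \frac{5654}{27 \left(1 + 525625\right)} = - \frac{1057}{363000} + \frac{5654}{27 \cdot 525626} = - \frac{1057}{363000} + \frac{5654}{14191902} = - \frac{1057}{363000} + 5654 \cdot \frac{1}{14191902} = - \frac{1057}{363000} + \frac{2827}{7095951} = - \frac{2158073069}{858610071000}$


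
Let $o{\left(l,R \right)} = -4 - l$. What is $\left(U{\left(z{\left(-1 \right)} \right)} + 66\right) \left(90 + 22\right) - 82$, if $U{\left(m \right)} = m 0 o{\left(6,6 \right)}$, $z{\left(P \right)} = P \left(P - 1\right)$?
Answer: $7310$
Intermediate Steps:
$z{\left(P \right)} = P \left(-1 + P\right)$
$U{\left(m \right)} = 0$ ($U{\left(m \right)} = m 0 \left(-4 - 6\right) = 0 \left(-4 - 6\right) = 0 \left(-10\right) = 0$)
$\left(U{\left(z{\left(-1 \right)} \right)} + 66\right) \left(90 + 22\right) - 82 = \left(0 + 66\right) \left(90 + 22\right) - 82 = 66 \cdot 112 - 82 = 7392 - 82 = 7310$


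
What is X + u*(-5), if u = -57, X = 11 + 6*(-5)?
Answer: 266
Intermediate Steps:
X = -19 (X = 11 - 30 = -19)
X + u*(-5) = -19 - 57*(-5) = -19 + 285 = 266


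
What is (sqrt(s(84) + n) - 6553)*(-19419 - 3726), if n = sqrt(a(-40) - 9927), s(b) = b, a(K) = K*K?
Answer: 151669185 - 23145*sqrt(84 + I*sqrt(8327)) ≈ 1.5143e+8 - 1.0354e+5*I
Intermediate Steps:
a(K) = K**2
n = I*sqrt(8327) (n = sqrt((-40)**2 - 9927) = sqrt(1600 - 9927) = sqrt(-8327) = I*sqrt(8327) ≈ 91.252*I)
(sqrt(s(84) + n) - 6553)*(-19419 - 3726) = (sqrt(84 + I*sqrt(8327)) - 6553)*(-19419 - 3726) = (-6553 + sqrt(84 + I*sqrt(8327)))*(-23145) = 151669185 - 23145*sqrt(84 + I*sqrt(8327))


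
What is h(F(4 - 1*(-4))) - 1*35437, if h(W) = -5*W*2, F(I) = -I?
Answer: -35357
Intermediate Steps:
h(W) = -10*W
h(F(4 - 1*(-4))) - 1*35437 = -(-10)*(4 - 1*(-4)) - 1*35437 = -(-10)*(4 + 4) - 35437 = -(-10)*8 - 35437 = -10*(-8) - 35437 = 80 - 35437 = -35357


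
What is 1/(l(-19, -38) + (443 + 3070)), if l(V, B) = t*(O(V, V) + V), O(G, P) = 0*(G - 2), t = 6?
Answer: 1/3399 ≈ 0.00029420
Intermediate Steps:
O(G, P) = 0 (O(G, P) = 0*(-2 + G) = 0)
l(V, B) = 6*V (l(V, B) = 6*(0 + V) = 6*V)
1/(l(-19, -38) + (443 + 3070)) = 1/(6*(-19) + (443 + 3070)) = 1/(-114 + 3513) = 1/3399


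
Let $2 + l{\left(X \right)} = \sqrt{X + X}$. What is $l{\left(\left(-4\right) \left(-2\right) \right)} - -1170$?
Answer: $1172$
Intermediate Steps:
$l{\left(X \right)} = -2 + \sqrt{2} \sqrt{X}$ ($l{\left(X \right)} = -2 + \sqrt{X + X} = -2 + \sqrt{2 X} = -2 + \sqrt{2} \sqrt{X}$)
$l{\left(\left(-4\right) \left(-2\right) \right)} - -1170 = \left(-2 + \sqrt{2} \sqrt{\left(-4\right) \left(-2\right)}\right) - -1170 = \left(-2 + \sqrt{2} \sqrt{8}\right) + 1170 = \left(-2 + \sqrt{2} \cdot 2 \sqrt{2}\right) + 1170 = \left(-2 + 4\right) + 1170 = 2 + 1170 = 1172$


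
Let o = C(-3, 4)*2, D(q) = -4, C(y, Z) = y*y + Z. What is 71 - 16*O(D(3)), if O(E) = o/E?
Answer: 175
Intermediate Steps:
C(y, Z) = Z + y² (C(y, Z) = y² + Z = Z + y²)
o = 26 (o = (4 + (-3)²)*2 = (4 + 9)*2 = 13*2 = 26)
O(E) = 26/E
71 - 16*O(D(3)) = 71 - 416/(-4) = 71 - 416*(-1)/4 = 71 - 16*(-13/2) = 71 + 104 = 175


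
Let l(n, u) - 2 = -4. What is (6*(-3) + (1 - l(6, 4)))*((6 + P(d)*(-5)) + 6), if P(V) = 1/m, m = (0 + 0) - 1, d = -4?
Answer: -255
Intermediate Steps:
m = -1 (m = 0 - 1 = -1)
l(n, u) = -2 (l(n, u) = 2 - 4 = -2)
P(V) = -1 (P(V) = 1/(-1) = -1)
(6*(-3) + (1 - l(6, 4)))*((6 + P(d)*(-5)) + 6) = (6*(-3) + (1 - 1*(-2)))*((6 - 1*(-5)) + 6) = (-18 + (1 + 2))*((6 + 5) + 6) = (-18 + 3)*(11 + 6) = -15*17 = -255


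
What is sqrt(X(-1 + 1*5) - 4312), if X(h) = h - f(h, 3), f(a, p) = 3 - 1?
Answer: I*sqrt(4310) ≈ 65.651*I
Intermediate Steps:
f(a, p) = 2
X(h) = -2 + h (X(h) = h - 1*2 = h - 2 = -2 + h)
sqrt(X(-1 + 1*5) - 4312) = sqrt((-2 + (-1 + 1*5)) - 4312) = sqrt((-2 + (-1 + 5)) - 4312) = sqrt((-2 + 4) - 4312) = sqrt(2 - 4312) = sqrt(-4310) = I*sqrt(4310)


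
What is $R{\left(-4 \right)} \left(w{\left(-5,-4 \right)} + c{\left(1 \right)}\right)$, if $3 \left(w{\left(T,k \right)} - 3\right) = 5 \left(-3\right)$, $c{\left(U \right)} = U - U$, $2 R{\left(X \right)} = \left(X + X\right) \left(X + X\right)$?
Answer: $-64$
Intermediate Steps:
$R{\left(X \right)} = 2 X^{2}$ ($R{\left(X \right)} = \frac{\left(X + X\right) \left(X + X\right)}{2} = \frac{2 X 2 X}{2} = \frac{4 X^{2}}{2} = 2 X^{2}$)
$c{\left(U \right)} = 0$
$w{\left(T,k \right)} = -2$ ($w{\left(T,k \right)} = 3 + \frac{5 \left(-3\right)}{3} = 3 + \frac{1}{3} \left(-15\right) = 3 - 5 = -2$)
$R{\left(-4 \right)} \left(w{\left(-5,-4 \right)} + c{\left(1 \right)}\right) = 2 \left(-4\right)^{2} \left(-2 + 0\right) = 2 \cdot 16 \left(-2\right) = 32 \left(-2\right) = -64$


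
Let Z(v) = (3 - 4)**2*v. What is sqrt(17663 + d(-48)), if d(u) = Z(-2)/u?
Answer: sqrt(2543478)/12 ≈ 132.90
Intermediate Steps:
Z(v) = v (Z(v) = (-1)**2*v = 1*v = v)
d(u) = -2/u
sqrt(17663 + d(-48)) = sqrt(17663 - 2/(-48)) = sqrt(17663 - 2*(-1/48)) = sqrt(17663 + 1/24) = sqrt(423913/24) = sqrt(2543478)/12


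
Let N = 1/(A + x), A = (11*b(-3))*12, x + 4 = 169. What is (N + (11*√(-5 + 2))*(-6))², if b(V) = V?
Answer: -697321547/53361 + 4*I*√3/7 ≈ -13068.0 + 0.98974*I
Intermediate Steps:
x = 165 (x = -4 + 169 = 165)
A = -396 (A = (11*(-3))*12 = -33*12 = -396)
N = -1/231 (N = 1/(-396 + 165) = 1/(-231) = -1/231 ≈ -0.0043290)
(N + (11*√(-5 + 2))*(-6))² = (-1/231 + (11*√(-5 + 2))*(-6))² = (-1/231 + (11*√(-3))*(-6))² = (-1/231 + (11*(I*√3))*(-6))² = (-1/231 + (11*I*√3)*(-6))² = (-1/231 - 66*I*√3)²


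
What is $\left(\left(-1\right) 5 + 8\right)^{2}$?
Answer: $9$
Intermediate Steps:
$\left(\left(-1\right) 5 + 8\right)^{2} = \left(-5 + 8\right)^{2} = 3^{2} = 9$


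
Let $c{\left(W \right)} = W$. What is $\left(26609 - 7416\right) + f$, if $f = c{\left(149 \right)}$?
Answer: $19342$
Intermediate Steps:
$f = 149$
$\left(26609 - 7416\right) + f = \left(26609 - 7416\right) + 149 = 19193 + 149 = 19342$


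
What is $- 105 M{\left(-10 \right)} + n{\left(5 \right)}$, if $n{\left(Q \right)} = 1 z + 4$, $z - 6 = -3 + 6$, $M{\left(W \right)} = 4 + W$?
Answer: $643$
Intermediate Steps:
$z = 9$ ($z = 6 + \left(-3 + 6\right) = 6 + 3 = 9$)
$n{\left(Q \right)} = 13$ ($n{\left(Q \right)} = 1 \cdot 9 + 4 = 9 + 4 = 13$)
$- 105 M{\left(-10 \right)} + n{\left(5 \right)} = - 105 \left(4 - 10\right) + 13 = \left(-105\right) \left(-6\right) + 13 = 630 + 13 = 643$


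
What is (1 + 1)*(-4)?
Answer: -8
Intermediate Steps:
(1 + 1)*(-4) = 2*(-4) = -8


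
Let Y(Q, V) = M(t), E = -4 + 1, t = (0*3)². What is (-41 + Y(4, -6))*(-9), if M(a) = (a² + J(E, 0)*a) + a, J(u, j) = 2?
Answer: 369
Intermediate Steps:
t = 0 (t = 0² = 0)
E = -3
M(a) = a² + 3*a (M(a) = (a² + 2*a) + a = a² + 3*a)
Y(Q, V) = 0 (Y(Q, V) = 0*(3 + 0) = 0*3 = 0)
(-41 + Y(4, -6))*(-9) = (-41 + 0)*(-9) = -41*(-9) = 369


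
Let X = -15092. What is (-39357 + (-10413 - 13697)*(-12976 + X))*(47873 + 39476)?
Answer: 59107332063927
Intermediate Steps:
(-39357 + (-10413 - 13697)*(-12976 + X))*(47873 + 39476) = (-39357 + (-10413 - 13697)*(-12976 - 15092))*(47873 + 39476) = (-39357 - 24110*(-28068))*87349 = (-39357 + 676719480)*87349 = 676680123*87349 = 59107332063927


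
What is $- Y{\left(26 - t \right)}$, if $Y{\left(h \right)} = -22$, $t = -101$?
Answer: $22$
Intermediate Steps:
$- Y{\left(26 - t \right)} = \left(-1\right) \left(-22\right) = 22$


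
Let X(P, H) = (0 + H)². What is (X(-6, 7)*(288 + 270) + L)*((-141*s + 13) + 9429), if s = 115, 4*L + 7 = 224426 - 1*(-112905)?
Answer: -756361229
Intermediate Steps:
X(P, H) = H²
L = 84331 (L = -7/4 + (224426 - 1*(-112905))/4 = -7/4 + (224426 + 112905)/4 = -7/4 + (¼)*337331 = -7/4 + 337331/4 = 84331)
(X(-6, 7)*(288 + 270) + L)*((-141*s + 13) + 9429) = (7²*(288 + 270) + 84331)*((-141*115 + 13) + 9429) = (49*558 + 84331)*((-16215 + 13) + 9429) = (27342 + 84331)*(-16202 + 9429) = 111673*(-6773) = -756361229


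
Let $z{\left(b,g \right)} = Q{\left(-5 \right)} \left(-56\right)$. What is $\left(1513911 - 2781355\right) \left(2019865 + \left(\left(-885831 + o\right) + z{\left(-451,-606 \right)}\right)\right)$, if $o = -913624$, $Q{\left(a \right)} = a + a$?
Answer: $-280067100680$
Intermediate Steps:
$Q{\left(a \right)} = 2 a$
$z{\left(b,g \right)} = 560$ ($z{\left(b,g \right)} = 2 \left(-5\right) \left(-56\right) = \left(-10\right) \left(-56\right) = 560$)
$\left(1513911 - 2781355\right) \left(2019865 + \left(\left(-885831 + o\right) + z{\left(-451,-606 \right)}\right)\right) = \left(1513911 - 2781355\right) \left(2019865 + \left(\left(-885831 - 913624\right) + 560\right)\right) = - 1267444 \left(2019865 + \left(-1799455 + 560\right)\right) = - 1267444 \left(2019865 - 1798895\right) = \left(-1267444\right) 220970 = -280067100680$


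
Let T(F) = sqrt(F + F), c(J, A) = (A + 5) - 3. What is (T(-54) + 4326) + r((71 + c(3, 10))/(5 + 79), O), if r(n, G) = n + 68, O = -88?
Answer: 369179/84 + 6*I*sqrt(3) ≈ 4395.0 + 10.392*I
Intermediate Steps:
c(J, A) = 2 + A (c(J, A) = (5 + A) - 3 = 2 + A)
T(F) = sqrt(2)*sqrt(F) (T(F) = sqrt(2*F) = sqrt(2)*sqrt(F))
r(n, G) = 68 + n
(T(-54) + 4326) + r((71 + c(3, 10))/(5 + 79), O) = (sqrt(2)*sqrt(-54) + 4326) + (68 + (71 + (2 + 10))/(5 + 79)) = (sqrt(2)*(3*I*sqrt(6)) + 4326) + (68 + (71 + 12)/84) = (6*I*sqrt(3) + 4326) + (68 + 83*(1/84)) = (4326 + 6*I*sqrt(3)) + (68 + 83/84) = (4326 + 6*I*sqrt(3)) + 5795/84 = 369179/84 + 6*I*sqrt(3)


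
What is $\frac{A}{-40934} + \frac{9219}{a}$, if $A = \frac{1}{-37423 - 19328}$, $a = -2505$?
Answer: $- \frac{7138718617847}{1939742937390} \approx -3.6802$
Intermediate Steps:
$A = - \frac{1}{56751}$ ($A = \frac{1}{-56751} = - \frac{1}{56751} \approx -1.7621 \cdot 10^{-5}$)
$\frac{A}{-40934} + \frac{9219}{a} = - \frac{1}{56751 \left(-40934\right)} + \frac{9219}{-2505} = \left(- \frac{1}{56751}\right) \left(- \frac{1}{40934}\right) + 9219 \left(- \frac{1}{2505}\right) = \frac{1}{2323045434} - \frac{3073}{835} = - \frac{7138718617847}{1939742937390}$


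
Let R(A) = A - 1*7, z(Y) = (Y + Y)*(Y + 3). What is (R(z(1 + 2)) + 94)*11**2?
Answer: 14883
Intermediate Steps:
z(Y) = 2*Y*(3 + Y) (z(Y) = (2*Y)*(3 + Y) = 2*Y*(3 + Y))
R(A) = -7 + A (R(A) = A - 7 = -7 + A)
(R(z(1 + 2)) + 94)*11**2 = ((-7 + 2*(1 + 2)*(3 + (1 + 2))) + 94)*11**2 = ((-7 + 2*3*(3 + 3)) + 94)*121 = ((-7 + 2*3*6) + 94)*121 = ((-7 + 36) + 94)*121 = (29 + 94)*121 = 123*121 = 14883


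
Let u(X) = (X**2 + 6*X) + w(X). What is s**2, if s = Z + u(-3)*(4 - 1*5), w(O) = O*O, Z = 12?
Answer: 144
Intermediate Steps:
w(O) = O**2
u(X) = 2*X**2 + 6*X (u(X) = (X**2 + 6*X) + X**2 = 2*X**2 + 6*X)
s = 12 (s = 12 + (2*(-3)*(3 - 3))*(4 - 1*5) = 12 + (2*(-3)*0)*(4 - 5) = 12 + 0*(-1) = 12 + 0 = 12)
s**2 = 12**2 = 144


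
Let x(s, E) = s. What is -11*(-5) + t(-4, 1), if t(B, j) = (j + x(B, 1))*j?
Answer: 52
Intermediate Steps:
t(B, j) = j*(B + j) (t(B, j) = (j + B)*j = (B + j)*j = j*(B + j))
-11*(-5) + t(-4, 1) = -11*(-5) + 1*(-4 + 1) = 55 + 1*(-3) = 55 - 3 = 52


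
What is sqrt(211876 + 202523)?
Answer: sqrt(414399) ≈ 643.74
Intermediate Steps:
sqrt(211876 + 202523) = sqrt(414399)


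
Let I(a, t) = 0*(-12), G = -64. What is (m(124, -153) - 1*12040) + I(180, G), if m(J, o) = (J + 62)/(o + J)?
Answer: -349346/29 ≈ -12046.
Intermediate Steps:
I(a, t) = 0
m(J, o) = (62 + J)/(J + o)
(m(124, -153) - 1*12040) + I(180, G) = ((62 + 124)/(124 - 153) - 1*12040) + 0 = (186/(-29) - 12040) + 0 = (-1/29*186 - 12040) + 0 = (-186/29 - 12040) + 0 = -349346/29 + 0 = -349346/29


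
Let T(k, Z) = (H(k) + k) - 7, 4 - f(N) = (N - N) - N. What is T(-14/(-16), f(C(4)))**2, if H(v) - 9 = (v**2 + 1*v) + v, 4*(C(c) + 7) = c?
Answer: 119025/4096 ≈ 29.059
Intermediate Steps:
C(c) = -7 + c/4
H(v) = 9 + v**2 + 2*v (H(v) = 9 + ((v**2 + 1*v) + v) = 9 + ((v**2 + v) + v) = 9 + ((v + v**2) + v) = 9 + (v**2 + 2*v) = 9 + v**2 + 2*v)
f(N) = 4 + N (f(N) = 4 - ((N - N) - N) = 4 - (0 - N) = 4 - (-1)*N = 4 + N)
T(k, Z) = 2 + k**2 + 3*k (T(k, Z) = ((9 + k**2 + 2*k) + k) - 7 = (9 + k**2 + 3*k) - 7 = 2 + k**2 + 3*k)
T(-14/(-16), f(C(4)))**2 = (2 + (-14/(-16))**2 + 3*(-14/(-16)))**2 = (2 + (-14*(-1/16))**2 + 3*(-14*(-1/16)))**2 = (2 + (7/8)**2 + 3*(7/8))**2 = (2 + 49/64 + 21/8)**2 = (345/64)**2 = 119025/4096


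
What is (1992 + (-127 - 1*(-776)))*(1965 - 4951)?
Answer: -7886026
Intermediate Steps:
(1992 + (-127 - 1*(-776)))*(1965 - 4951) = (1992 + (-127 + 776))*(-2986) = (1992 + 649)*(-2986) = 2641*(-2986) = -7886026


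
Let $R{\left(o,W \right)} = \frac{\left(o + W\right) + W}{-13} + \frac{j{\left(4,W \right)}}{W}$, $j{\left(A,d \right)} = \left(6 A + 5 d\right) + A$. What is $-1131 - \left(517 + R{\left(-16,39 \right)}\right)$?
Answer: $- \frac{64309}{39} \approx -1648.9$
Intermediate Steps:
$j{\left(A,d \right)} = 5 d + 7 A$ ($j{\left(A,d \right)} = \left(5 d + 6 A\right) + A = 5 d + 7 A$)
$R{\left(o,W \right)} = - \frac{2 W}{13} - \frac{o}{13} + \frac{28 + 5 W}{W}$ ($R{\left(o,W \right)} = \frac{\left(o + W\right) + W}{-13} + \frac{5 W + 7 \cdot 4}{W} = \left(\left(W + o\right) + W\right) \left(- \frac{1}{13}\right) + \frac{5 W + 28}{W} = \left(o + 2 W\right) \left(- \frac{1}{13}\right) + \frac{28 + 5 W}{W} = \left(- \frac{2 W}{13} - \frac{o}{13}\right) + \frac{28 + 5 W}{W} = - \frac{2 W}{13} - \frac{o}{13} + \frac{28 + 5 W}{W}$)
$-1131 - \left(517 + R{\left(-16,39 \right)}\right) = -1131 - \left(517 + \left(5 + \frac{28}{39} - 6 - - \frac{16}{13}\right)\right) = -1131 - \left(517 + \left(5 + 28 \cdot \frac{1}{39} - 6 + \frac{16}{13}\right)\right) = -1131 - \left(517 + \left(5 + \frac{28}{39} - 6 + \frac{16}{13}\right)\right) = -1131 - \left(517 + \frac{37}{39}\right) = -1131 - \frac{20200}{39} = - \frac{64309}{39}$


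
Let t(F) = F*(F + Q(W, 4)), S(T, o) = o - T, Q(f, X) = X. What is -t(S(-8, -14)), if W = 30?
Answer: -12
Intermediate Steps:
t(F) = F*(4 + F) (t(F) = F*(F + 4) = F*(4 + F))
-t(S(-8, -14)) = -(-14 - 1*(-8))*(4 + (-14 - 1*(-8))) = -(-14 + 8)*(4 + (-14 + 8)) = -(-6)*(4 - 6) = -(-6)*(-2) = -1*12 = -12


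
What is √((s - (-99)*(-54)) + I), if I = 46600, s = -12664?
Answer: √28590 ≈ 169.09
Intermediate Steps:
√((s - (-99)*(-54)) + I) = √((-12664 - (-99)*(-54)) + 46600) = √((-12664 - 1*5346) + 46600) = √((-12664 - 5346) + 46600) = √(-18010 + 46600) = √28590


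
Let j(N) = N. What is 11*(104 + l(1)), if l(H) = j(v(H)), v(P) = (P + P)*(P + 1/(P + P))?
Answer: 1177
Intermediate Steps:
v(P) = 2*P*(P + 1/(2*P)) (v(P) = (2*P)*(P + 1/(2*P)) = 2*P*(P + 1/(2*P)))
l(H) = 1 + 2*H²
11*(104 + l(1)) = 11*(104 + (1 + 2*1²)) = 11*(104 + (1 + 2*1)) = 11*(104 + (1 + 2)) = 11*(104 + 3) = 11*107 = 1177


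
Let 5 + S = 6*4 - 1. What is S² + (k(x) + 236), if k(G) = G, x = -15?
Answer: 545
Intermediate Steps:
S = 18 (S = -5 + (6*4 - 1) = -5 + (24 - 1) = -5 + 23 = 18)
S² + (k(x) + 236) = 18² + (-15 + 236) = 324 + 221 = 545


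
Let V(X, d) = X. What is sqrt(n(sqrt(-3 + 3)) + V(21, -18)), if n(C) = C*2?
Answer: sqrt(21) ≈ 4.5826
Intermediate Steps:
n(C) = 2*C
sqrt(n(sqrt(-3 + 3)) + V(21, -18)) = sqrt(2*sqrt(-3 + 3) + 21) = sqrt(2*sqrt(0) + 21) = sqrt(2*0 + 21) = sqrt(0 + 21) = sqrt(21)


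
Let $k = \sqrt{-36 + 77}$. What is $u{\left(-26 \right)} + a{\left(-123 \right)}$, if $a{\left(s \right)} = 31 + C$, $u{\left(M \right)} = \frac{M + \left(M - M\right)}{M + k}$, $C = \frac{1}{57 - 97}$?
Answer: $\frac{162761}{5080} + \frac{26 \sqrt{41}}{635} \approx 32.302$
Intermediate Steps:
$C = - \frac{1}{40}$ ($C = \frac{1}{-40} = - \frac{1}{40} \approx -0.025$)
$k = \sqrt{41} \approx 6.4031$
$u{\left(M \right)} = \frac{M}{M + \sqrt{41}}$ ($u{\left(M \right)} = \frac{M + \left(M - M\right)}{M + \sqrt{41}} = \frac{M + 0}{M + \sqrt{41}} = \frac{M}{M + \sqrt{41}}$)
$a{\left(s \right)} = \frac{1239}{40}$ ($a{\left(s \right)} = 31 - \frac{1}{40} = \frac{1239}{40}$)
$u{\left(-26 \right)} + a{\left(-123 \right)} = - \frac{26}{-26 + \sqrt{41}} + \frac{1239}{40} = \frac{1239}{40} - \frac{26}{-26 + \sqrt{41}}$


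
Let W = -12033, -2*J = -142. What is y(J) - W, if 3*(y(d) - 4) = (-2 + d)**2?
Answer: 13624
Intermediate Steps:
J = 71 (J = -1/2*(-142) = 71)
y(d) = 4 + (-2 + d)**2/3
y(J) - W = (4 + (-2 + 71)**2/3) - 1*(-12033) = (4 + (1/3)*69**2) + 12033 = (4 + (1/3)*4761) + 12033 = (4 + 1587) + 12033 = 1591 + 12033 = 13624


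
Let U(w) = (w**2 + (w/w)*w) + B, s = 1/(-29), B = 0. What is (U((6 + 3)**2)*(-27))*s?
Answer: 179334/29 ≈ 6183.9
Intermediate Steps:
s = -1/29 ≈ -0.034483
U(w) = w + w**2 (U(w) = (w**2 + (w/w)*w) + 0 = (w**2 + 1*w) + 0 = (w**2 + w) + 0 = (w + w**2) + 0 = w + w**2)
(U((6 + 3)**2)*(-27))*s = (((6 + 3)**2*(1 + (6 + 3)**2))*(-27))*(-1/29) = ((9**2*(1 + 9**2))*(-27))*(-1/29) = ((81*(1 + 81))*(-27))*(-1/29) = ((81*82)*(-27))*(-1/29) = (6642*(-27))*(-1/29) = -179334*(-1/29) = 179334/29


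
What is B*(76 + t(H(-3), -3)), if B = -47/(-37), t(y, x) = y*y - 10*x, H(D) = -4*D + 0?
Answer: 11750/37 ≈ 317.57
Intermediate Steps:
H(D) = -4*D
t(y, x) = y**2 - 10*x
B = 47/37 (B = -47*(-1/37) = 47/37 ≈ 1.2703)
B*(76 + t(H(-3), -3)) = 47*(76 + ((-4*(-3))**2 - 10*(-3)))/37 = 47*(76 + (12**2 + 30))/37 = 47*(76 + (144 + 30))/37 = 47*(76 + 174)/37 = (47/37)*250 = 11750/37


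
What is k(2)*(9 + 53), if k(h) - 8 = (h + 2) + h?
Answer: 868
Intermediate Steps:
k(h) = 10 + 2*h (k(h) = 8 + ((h + 2) + h) = 8 + ((2 + h) + h) = 8 + (2 + 2*h) = 10 + 2*h)
k(2)*(9 + 53) = (10 + 2*2)*(9 + 53) = (10 + 4)*62 = 14*62 = 868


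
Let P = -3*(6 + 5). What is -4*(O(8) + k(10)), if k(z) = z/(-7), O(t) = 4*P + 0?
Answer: 3736/7 ≈ 533.71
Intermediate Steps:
P = -33 (P = -3*11 = -33)
O(t) = -132 (O(t) = 4*(-33) + 0 = -132 + 0 = -132)
k(z) = -z/7 (k(z) = z*(-⅐) = -z/7)
-4*(O(8) + k(10)) = -4*(-132 - ⅐*10) = -4*(-132 - 10/7) = -4*(-934/7) = 3736/7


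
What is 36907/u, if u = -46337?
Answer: -36907/46337 ≈ -0.79649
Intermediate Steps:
36907/u = 36907/(-46337) = 36907*(-1/46337) = -36907/46337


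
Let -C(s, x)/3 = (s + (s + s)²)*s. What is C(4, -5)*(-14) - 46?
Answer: 11378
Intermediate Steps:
C(s, x) = -3*s*(s + 4*s²) (C(s, x) = -3*(s + (s + s)²)*s = -3*(s + (2*s)²)*s = -3*(s + 4*s²)*s = -3*s*(s + 4*s²))
C(4, -5)*(-14) - 46 = (4²*(-3 - 12*4))*(-14) - 46 = (16*(-3 - 48))*(-14) - 46 = (16*(-51))*(-14) - 46 = -816*(-14) - 46 = 11424 - 46 = 11378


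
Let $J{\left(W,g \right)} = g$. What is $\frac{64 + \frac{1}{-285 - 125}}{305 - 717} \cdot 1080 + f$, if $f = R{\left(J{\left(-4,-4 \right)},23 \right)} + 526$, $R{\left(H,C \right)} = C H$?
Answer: $\frac{1124329}{4223} \approx 266.24$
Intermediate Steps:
$f = 434$ ($f = 23 \left(-4\right) + 526 = -92 + 526 = 434$)
$\frac{64 + \frac{1}{-285 - 125}}{305 - 717} \cdot 1080 + f = \frac{64 + \frac{1}{-285 - 125}}{305 - 717} \cdot 1080 + 434 = \frac{64 + \frac{1}{-410}}{-412} \cdot 1080 + 434 = \left(64 - \frac{1}{410}\right) \left(- \frac{1}{412}\right) 1080 + 434 = \frac{26239}{410} \left(- \frac{1}{412}\right) 1080 + 434 = \left(- \frac{26239}{168920}\right) 1080 + 434 = - \frac{708453}{4223} + 434 = \frac{1124329}{4223}$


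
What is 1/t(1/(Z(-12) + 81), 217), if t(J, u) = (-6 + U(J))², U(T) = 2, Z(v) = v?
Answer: 1/16 ≈ 0.062500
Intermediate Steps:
t(J, u) = 16 (t(J, u) = (-6 + 2)² = (-4)² = 16)
1/t(1/(Z(-12) + 81), 217) = 1/16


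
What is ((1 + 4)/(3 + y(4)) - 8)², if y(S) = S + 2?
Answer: 4489/81 ≈ 55.420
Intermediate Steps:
y(S) = 2 + S
((1 + 4)/(3 + y(4)) - 8)² = ((1 + 4)/(3 + (2 + 4)) - 8)² = (5/(3 + 6) - 8)² = (5/9 - 8)² = (-67/9)² = 4489/81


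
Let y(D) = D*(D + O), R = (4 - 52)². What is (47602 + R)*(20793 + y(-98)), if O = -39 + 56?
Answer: 1433849286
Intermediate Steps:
O = 17
R = 2304 (R = (-48)² = 2304)
y(D) = D*(17 + D) (y(D) = D*(D + 17) = D*(17 + D))
(47602 + R)*(20793 + y(-98)) = (47602 + 2304)*(20793 - 98*(17 - 98)) = 49906*(20793 - 98*(-81)) = 49906*(20793 + 7938) = 49906*28731 = 1433849286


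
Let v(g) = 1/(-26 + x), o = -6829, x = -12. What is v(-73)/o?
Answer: 1/259502 ≈ 3.8535e-6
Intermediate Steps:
v(g) = -1/38 (v(g) = 1/(-26 - 12) = 1/(-38) = -1/38)
v(-73)/o = -1/38/(-6829) = -1/38*(-1/6829) = 1/259502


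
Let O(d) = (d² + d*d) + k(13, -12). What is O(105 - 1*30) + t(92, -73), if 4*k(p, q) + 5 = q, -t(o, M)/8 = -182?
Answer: 50807/4 ≈ 12702.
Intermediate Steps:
t(o, M) = 1456 (t(o, M) = -8*(-182) = 1456)
k(p, q) = -5/4 + q/4
O(d) = -17/4 + 2*d² (O(d) = (d² + d*d) + (-5/4 + (¼)*(-12)) = (d² + d²) + (-5/4 - 3) = 2*d² - 17/4 = -17/4 + 2*d²)
O(105 - 1*30) + t(92, -73) = (-17/4 + 2*(105 - 1*30)²) + 1456 = (-17/4 + 2*(105 - 30)²) + 1456 = (-17/4 + 2*75²) + 1456 = (-17/4 + 2*5625) + 1456 = (-17/4 + 11250) + 1456 = 44983/4 + 1456 = 50807/4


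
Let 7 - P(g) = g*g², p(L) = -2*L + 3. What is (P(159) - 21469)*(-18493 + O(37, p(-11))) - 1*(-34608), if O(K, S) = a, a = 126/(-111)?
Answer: 2765285367399/37 ≈ 7.4737e+10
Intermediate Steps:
p(L) = 3 - 2*L
a = -42/37 (a = 126*(-1/111) = -42/37 ≈ -1.1351)
O(K, S) = -42/37
P(g) = 7 - g³ (P(g) = 7 - g*g² = 7 - g³)
(P(159) - 21469)*(-18493 + O(37, p(-11))) - 1*(-34608) = ((7 - 1*159³) - 21469)*(-18493 - 42/37) - 1*(-34608) = ((7 - 1*4019679) - 21469)*(-684283/37) + 34608 = ((7 - 4019679) - 21469)*(-684283/37) + 34608 = (-4019672 - 21469)*(-684283/37) + 34608 = -4041141*(-684283/37) + 34608 = 2765284086903/37 + 34608 = 2765285367399/37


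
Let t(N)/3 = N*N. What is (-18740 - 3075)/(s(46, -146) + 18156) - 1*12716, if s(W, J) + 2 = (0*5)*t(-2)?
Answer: -230868079/18154 ≈ -12717.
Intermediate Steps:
t(N) = 3*N**2 (t(N) = 3*(N*N) = 3*N**2)
s(W, J) = -2 (s(W, J) = -2 + (0*5)*(3*(-2)**2) = -2 + 0*(3*4) = -2 + 0*12 = -2 + 0 = -2)
(-18740 - 3075)/(s(46, -146) + 18156) - 1*12716 = (-18740 - 3075)/(-2 + 18156) - 1*12716 = -21815/18154 - 12716 = -230868079/18154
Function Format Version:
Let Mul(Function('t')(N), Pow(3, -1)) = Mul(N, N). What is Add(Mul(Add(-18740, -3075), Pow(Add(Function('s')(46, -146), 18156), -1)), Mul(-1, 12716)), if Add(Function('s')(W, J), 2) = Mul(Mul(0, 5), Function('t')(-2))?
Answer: Rational(-230868079, 18154) ≈ -12717.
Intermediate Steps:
Function('t')(N) = Mul(3, Pow(N, 2)) (Function('t')(N) = Mul(3, Mul(N, N)) = Mul(3, Pow(N, 2)))
Function('s')(W, J) = -2 (Function('s')(W, J) = Add(-2, Mul(Mul(0, 5), Mul(3, Pow(-2, 2)))) = Add(-2, Mul(0, Mul(3, 4))) = Add(-2, Mul(0, 12)) = Add(-2, 0) = -2)
Add(Mul(Add(-18740, -3075), Pow(Add(Function('s')(46, -146), 18156), -1)), Mul(-1, 12716)) = Add(Mul(Add(-18740, -3075), Pow(Add(-2, 18156), -1)), Mul(-1, 12716)) = Add(Mul(-21815, Pow(18154, -1)), -12716) = Add(Mul(-21815, Rational(1, 18154)), -12716) = Add(Rational(-21815, 18154), -12716) = Rational(-230868079, 18154)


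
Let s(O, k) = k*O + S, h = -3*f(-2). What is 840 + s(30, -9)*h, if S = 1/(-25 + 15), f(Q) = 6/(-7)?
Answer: 5091/35 ≈ 145.46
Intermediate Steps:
f(Q) = -6/7 (f(Q) = 6*(-⅐) = -6/7)
S = -⅒ (S = 1/(-10) = -⅒ ≈ -0.10000)
h = 18/7 (h = -3*(-6/7) = 18/7 ≈ 2.5714)
s(O, k) = -⅒ + O*k (s(O, k) = k*O - ⅒ = O*k - ⅒ = -⅒ + O*k)
840 + s(30, -9)*h = 840 + (-⅒ + 30*(-9))*(18/7) = 840 + (-⅒ - 270)*(18/7) = 840 - 2701/10*18/7 = 840 - 24309/35 = 5091/35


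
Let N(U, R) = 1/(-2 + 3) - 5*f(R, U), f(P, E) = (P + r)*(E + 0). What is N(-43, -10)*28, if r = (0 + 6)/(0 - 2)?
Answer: -78232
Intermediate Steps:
r = -3 (r = 6/(-2) = 6*(-½) = -3)
f(P, E) = E*(-3 + P) (f(P, E) = (P - 3)*(E + 0) = (-3 + P)*E = E*(-3 + P))
N(U, R) = 1 - 5*U*(-3 + R) (N(U, R) = 1/(-2 + 3) - 5*U*(-3 + R) = 1/1 - 5*U*(-3 + R) = 1 - 5*U*(-3 + R))
N(-43, -10)*28 = (1 - 5*(-43)*(-3 - 10))*28 = (1 - 5*(-43)*(-13))*28 = (1 - 2795)*28 = -2794*28 = -78232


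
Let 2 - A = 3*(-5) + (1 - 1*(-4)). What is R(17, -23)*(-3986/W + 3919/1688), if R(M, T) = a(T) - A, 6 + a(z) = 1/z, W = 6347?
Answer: -7530392875/246415928 ≈ -30.560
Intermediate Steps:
a(z) = -6 + 1/z
A = 12 (A = 2 - (3*(-5) + (1 - 1*(-4))) = 2 - (-15 + (1 + 4)) = 2 - (-15 + 5) = 2 - 1*(-10) = 2 + 10 = 12)
R(M, T) = -18 + 1/T (R(M, T) = (-6 + 1/T) - 1*12 = (-6 + 1/T) - 12 = -18 + 1/T)
R(17, -23)*(-3986/W + 3919/1688) = (-18 + 1/(-23))*(-3986/6347 + 3919/1688) = (-18 - 1/23)*(-3986*1/6347 + 3919*(1/1688)) = -415*(-3986/6347 + 3919/1688)/23 = -415/23*18145525/10713736 = -7530392875/246415928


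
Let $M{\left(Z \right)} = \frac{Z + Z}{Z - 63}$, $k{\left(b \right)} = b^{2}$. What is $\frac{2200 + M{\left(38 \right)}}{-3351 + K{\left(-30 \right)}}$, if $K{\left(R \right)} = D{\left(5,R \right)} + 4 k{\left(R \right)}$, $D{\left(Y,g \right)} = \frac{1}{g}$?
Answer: $\frac{329544}{37345} \approx 8.8243$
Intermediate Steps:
$K{\left(R \right)} = \frac{1}{R} + 4 R^{2}$
$M{\left(Z \right)} = \frac{2 Z}{-63 + Z}$
$\frac{2200 + M{\left(38 \right)}}{-3351 + K{\left(-30 \right)}} = \frac{2200 + 2 \cdot 38 \frac{1}{-63 + 38}}{-3351 + \frac{1 + 4 \left(-30\right)^{3}}{-30}} = \frac{2200 + 2 \cdot 38 \frac{1}{-25}}{-3351 - \frac{1 + 4 \left(-27000\right)}{30}} = \frac{2200 + 2 \cdot 38 \left(- \frac{1}{25}\right)}{-3351 - \frac{1 - 108000}{30}} = \frac{2200 - \frac{76}{25}}{-3351 - - \frac{107999}{30}} = \frac{54924}{25 \left(-3351 + \frac{107999}{30}\right)} = \frac{54924}{25 \cdot \frac{7469}{30}} = \frac{54924}{25} \cdot \frac{30}{7469} = \frac{329544}{37345}$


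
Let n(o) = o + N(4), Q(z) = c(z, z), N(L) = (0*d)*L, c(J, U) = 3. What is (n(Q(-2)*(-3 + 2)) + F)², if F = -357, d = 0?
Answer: 129600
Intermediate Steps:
N(L) = 0 (N(L) = (0*0)*L = 0*L = 0)
Q(z) = 3
n(o) = o (n(o) = o + 0 = o)
(n(Q(-2)*(-3 + 2)) + F)² = (3*(-3 + 2) - 357)² = (3*(-1) - 357)² = (-3 - 357)² = (-360)² = 129600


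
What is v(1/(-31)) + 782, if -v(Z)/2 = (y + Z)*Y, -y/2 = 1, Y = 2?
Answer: 24494/31 ≈ 790.13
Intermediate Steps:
y = -2 (y = -2*1 = -2)
v(Z) = 8 - 4*Z (v(Z) = -2*(-2 + Z)*2 = -2*(-4 + 2*Z) = 8 - 4*Z)
v(1/(-31)) + 782 = (8 - 4/(-31)) + 782 = (8 - 4*(-1/31)) + 782 = (8 + 4/31) + 782 = 252/31 + 782 = 24494/31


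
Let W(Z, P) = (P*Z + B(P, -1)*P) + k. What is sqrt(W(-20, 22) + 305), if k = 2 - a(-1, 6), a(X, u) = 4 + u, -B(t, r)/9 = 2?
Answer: 7*I*sqrt(11) ≈ 23.216*I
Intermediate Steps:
B(t, r) = -18 (B(t, r) = -9*2 = -18)
k = -8 (k = 2 - (4 + 6) = 2 - 1*10 = 2 - 10 = -8)
W(Z, P) = -8 - 18*P + P*Z (W(Z, P) = (P*Z - 18*P) - 8 = (-18*P + P*Z) - 8 = -8 - 18*P + P*Z)
sqrt(W(-20, 22) + 305) = sqrt((-8 - 18*22 + 22*(-20)) + 305) = sqrt((-8 - 396 - 440) + 305) = sqrt(-844 + 305) = sqrt(-539) = 7*I*sqrt(11)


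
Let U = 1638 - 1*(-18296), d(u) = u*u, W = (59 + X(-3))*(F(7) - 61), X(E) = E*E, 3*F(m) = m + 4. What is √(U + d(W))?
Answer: √136975822/3 ≈ 3901.2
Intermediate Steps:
F(m) = 4/3 + m/3 (F(m) = (m + 4)/3 = (4 + m)/3 = 4/3 + m/3)
X(E) = E²
W = -11696/3 (W = (59 + (-3)²)*((4/3 + (⅓)*7) - 61) = (59 + 9)*((4/3 + 7/3) - 61) = 68*(11/3 - 61) = 68*(-172/3) = -11696/3 ≈ -3898.7)
d(u) = u²
U = 19934 (U = 1638 + 18296 = 19934)
√(U + d(W)) = √(19934 + (-11696/3)²) = √(19934 + 136796416/9) = √(136975822/9) = √136975822/3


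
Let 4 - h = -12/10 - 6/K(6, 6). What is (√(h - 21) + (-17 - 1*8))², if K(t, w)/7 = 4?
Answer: (1750 - I*√76370)²/4900 ≈ 609.41 - 197.39*I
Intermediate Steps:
K(t, w) = 28 (K(t, w) = 7*4 = 28)
h = 379/70 (h = 4 - (-12/10 - 6/28) = 4 - (-12*⅒ - 6*1/28) = 4 - (-6/5 - 3/14) = 4 - 1*(-99/70) = 4 + 99/70 = 379/70 ≈ 5.4143)
(√(h - 21) + (-17 - 1*8))² = (√(379/70 - 21) + (-17 - 1*8))² = (√(-1091/70) + (-17 - 8))² = (I*√76370/70 - 25)² = (-25 + I*√76370/70)²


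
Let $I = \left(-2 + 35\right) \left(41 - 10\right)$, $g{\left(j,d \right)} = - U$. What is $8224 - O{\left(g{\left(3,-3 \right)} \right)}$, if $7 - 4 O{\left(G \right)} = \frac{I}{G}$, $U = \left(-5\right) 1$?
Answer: $\frac{41367}{5} \approx 8273.4$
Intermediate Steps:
$U = -5$
$g{\left(j,d \right)} = 5$ ($g{\left(j,d \right)} = \left(-1\right) \left(-5\right) = 5$)
$I = 1023$ ($I = 33 \cdot 31 = 1023$)
$O{\left(G \right)} = \frac{7}{4} - \frac{1023}{4 G}$ ($O{\left(G \right)} = \frac{7}{4} - \frac{1023 \frac{1}{G}}{4} = \frac{7}{4} - \frac{1023}{4 G}$)
$8224 - O{\left(g{\left(3,-3 \right)} \right)} = 8224 - \frac{-1023 + 7 \cdot 5}{4 \cdot 5} = 8224 - \frac{1}{4} \cdot \frac{1}{5} \left(-1023 + 35\right) = 8224 - \frac{1}{4} \cdot \frac{1}{5} \left(-988\right) = 8224 - - \frac{247}{5} = 8224 + \frac{247}{5} = \frac{41367}{5}$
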